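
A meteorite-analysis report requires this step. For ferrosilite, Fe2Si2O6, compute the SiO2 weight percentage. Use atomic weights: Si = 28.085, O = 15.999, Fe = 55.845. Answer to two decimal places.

45.54 wt%

M(Fe2Si2O6) = 263.854 g/mol; M(SiO2) = 60.083 g/mol.
Moles SiO2 per formula unit = 2 Si ÷ 1 = 2.0000.
SiO2 fraction = (2.0000 × 60.083) / 263.854 = 120.166/263.854 = 0.4554.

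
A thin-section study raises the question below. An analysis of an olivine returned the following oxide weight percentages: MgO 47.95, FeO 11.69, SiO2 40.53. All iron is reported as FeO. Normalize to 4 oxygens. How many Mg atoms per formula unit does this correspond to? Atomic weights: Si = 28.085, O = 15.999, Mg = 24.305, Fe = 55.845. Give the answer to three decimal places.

MgO: 47.95/40.304 = 1.18971 mol → 1.18971 mol Mg, 1.18971 mol O.
FeO: 11.69/71.844 = 0.16271 mol → 0.16271 mol Fe, 0.16271 mol O.
SiO2: 40.53/60.083 = 0.67457 mol → 0.67457 mol Si, 1.34914 mol O.
Total oxygen = 2.70156 mol. Normalization factor = 4/2.70156 = 1.48063.
Mg per 4 O = 1.18971 × 1.48063 = 1.762.

1.762 Mg apfu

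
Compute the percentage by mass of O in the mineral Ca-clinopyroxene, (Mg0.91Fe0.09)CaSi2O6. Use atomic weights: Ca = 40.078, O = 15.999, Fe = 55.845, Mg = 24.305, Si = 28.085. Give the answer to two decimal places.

43.76 weight percent

Molar mass of (Mg0.91Fe0.09)CaSi2O6: 0.91×24.305 + 0.09×55.845 + 1×40.078 + 2×28.085 + 6×15.999 = 219.386 g/mol.
Mass of O per formula unit: 6 × 15.999 = 95.994 g.
Weight fraction O = 95.994 / 219.386 = 0.4376.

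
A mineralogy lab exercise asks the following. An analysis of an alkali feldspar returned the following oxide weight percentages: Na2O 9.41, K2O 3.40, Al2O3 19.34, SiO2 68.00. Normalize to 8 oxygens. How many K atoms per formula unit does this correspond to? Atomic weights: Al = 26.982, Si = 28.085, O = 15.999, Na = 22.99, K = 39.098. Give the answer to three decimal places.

0.191 K apfu

Na2O (M=61.979): mol = 0.15183; Na = 0.30366, O = 0.15183.
K2O (M=94.195): mol = 0.03610; K = 0.07220, O = 0.03610.
Al2O3 (M=101.961): mol = 0.18968; Al = 0.37936, O = 0.56904.
SiO2 (M=60.083): mol = 1.13177; Si = 1.13177, O = 2.26354.
ΣO = 3.02051; factor = 8/ΣO = 2.64856.
K apfu = 0.07220 × 2.64856 = 0.191.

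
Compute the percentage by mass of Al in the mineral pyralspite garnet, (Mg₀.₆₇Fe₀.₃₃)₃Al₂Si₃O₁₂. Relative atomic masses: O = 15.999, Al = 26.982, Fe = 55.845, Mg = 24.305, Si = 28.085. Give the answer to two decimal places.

Formula mass = 2.01*24.305 + 0.99*55.845 + 2*26.982 + 3*28.085 + 12*15.999 = 434.347 g/mol, of which 53.964 g is Al.
So Al makes up 53.964/434.347 = 0.1242 of the mass, i.e. 12.42%.

12.42 wt%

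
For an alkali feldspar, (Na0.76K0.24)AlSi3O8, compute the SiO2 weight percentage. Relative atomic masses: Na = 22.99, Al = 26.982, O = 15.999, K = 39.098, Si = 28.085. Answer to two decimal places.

67.74 wt%

Formula mass = 266.085 g/mol.
3 Si → 3.0000 mol SiO2 per formula unit; M(SiO2) = 60.083, so SiO2 mass = 180.249 g.
180.249/266.085 × 100 = 67.74 wt%.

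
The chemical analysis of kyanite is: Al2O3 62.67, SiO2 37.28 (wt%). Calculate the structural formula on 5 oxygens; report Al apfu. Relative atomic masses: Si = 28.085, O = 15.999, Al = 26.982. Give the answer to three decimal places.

62.67 wt% Al2O3 ÷ 101.961 g/mol = 0.61465 mol, giving 1.22930 Al and 1.84395 O.
37.28 wt% SiO2 ÷ 60.083 g/mol = 0.62048 mol, giving 0.62048 Si and 1.24096 O.
Oxygen sums to 3.08491; scaling by 5/3.08491 = 1.62079 puts the formula on 5 O.
Al: 1.22930 × 1.62079 = 1.992 atoms per formula unit.

1.992 Al apfu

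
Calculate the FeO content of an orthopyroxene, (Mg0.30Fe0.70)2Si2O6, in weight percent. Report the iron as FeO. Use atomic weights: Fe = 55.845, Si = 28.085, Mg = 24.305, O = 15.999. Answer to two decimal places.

M((Mg0.30Fe0.70)2Si2O6) = 244.930 g/mol; M(FeO) = 71.844 g/mol.
Moles FeO per formula unit = 1.40 Fe ÷ 1 = 1.4000.
FeO fraction = (1.4000 × 71.844) / 244.930 = 100.582/244.930 = 0.4107.

41.07 wt%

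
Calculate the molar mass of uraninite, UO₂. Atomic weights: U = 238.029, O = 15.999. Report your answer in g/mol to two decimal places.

U: 1 × 238.029 = 238.0290
O: 2 × 15.999 = 31.9980
Summing the contributions gives the formula mass.

270.03 g/mol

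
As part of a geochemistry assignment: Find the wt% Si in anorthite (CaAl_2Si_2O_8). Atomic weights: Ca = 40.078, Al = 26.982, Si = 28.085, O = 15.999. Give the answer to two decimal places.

20.19 mass %

Formula mass = 1·40.078 + 2·26.982 + 2·28.085 + 8·15.999 = 278.204 g/mol, of which 56.170 g is Si.
So Si makes up 56.170/278.204 = 0.2019 of the mass, i.e. 20.19%.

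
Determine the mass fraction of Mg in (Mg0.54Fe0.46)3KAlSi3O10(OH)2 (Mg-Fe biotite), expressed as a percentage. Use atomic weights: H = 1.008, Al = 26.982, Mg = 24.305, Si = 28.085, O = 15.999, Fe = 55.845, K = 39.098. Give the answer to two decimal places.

Formula mass = 1.62·24.305 + 1.38·55.845 + 1·39.098 + 1·26.982 + 3·28.085 + 12·15.999 + 2·1.008 = 460.779 g/mol, of which 39.374 g is Mg.
So Mg makes up 39.374/460.779 = 0.0855 of the mass, i.e. 8.55%.

8.55 weight percent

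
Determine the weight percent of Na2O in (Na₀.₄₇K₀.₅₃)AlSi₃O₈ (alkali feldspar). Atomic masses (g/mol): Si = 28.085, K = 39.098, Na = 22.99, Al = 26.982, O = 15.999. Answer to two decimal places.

M((Na₀.₄₇K₀.₅₃)AlSi₃O₈) = 270.756 g/mol; M(Na2O) = 61.979 g/mol.
Moles Na2O per formula unit = 0.47 Na ÷ 2 = 0.2350.
Na2O fraction = (0.2350 × 61.979) / 270.756 = 14.565/270.756 = 0.0538.

5.38 wt%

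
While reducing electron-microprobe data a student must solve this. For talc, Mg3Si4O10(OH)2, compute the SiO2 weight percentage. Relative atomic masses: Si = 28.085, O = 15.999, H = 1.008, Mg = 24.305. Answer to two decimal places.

63.37 wt%

Molar mass of Mg3Si4O10(OH)2 = 3×24.305 + 4×28.085 + 12×15.999 + 2×1.008 = 379.259 g/mol.
Each formula unit contains 4 Si, equivalent to 4/1 = 4.0000 mol SiO2.
M(SiO2) = 1×28.085 + 2×15.999 = 60.083 g/mol.
Mass of SiO2 per formula unit = 4.0000 × 60.083 = 240.332 g.
SiO2 wt% = 240.332 / 379.259 × 100 = 63.37%.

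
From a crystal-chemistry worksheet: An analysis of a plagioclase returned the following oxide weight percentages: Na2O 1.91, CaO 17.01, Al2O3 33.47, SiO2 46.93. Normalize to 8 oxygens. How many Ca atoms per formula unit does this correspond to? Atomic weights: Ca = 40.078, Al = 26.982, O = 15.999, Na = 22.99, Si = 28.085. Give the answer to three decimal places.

1.91 wt% Na2O ÷ 61.979 g/mol = 0.03082 mol, giving 0.06164 Na and 0.03082 O.
17.01 wt% CaO ÷ 56.077 g/mol = 0.30333 mol, giving 0.30333 Ca and 0.30333 O.
33.47 wt% Al2O3 ÷ 101.961 g/mol = 0.32826 mol, giving 0.65652 Al and 0.98478 O.
46.93 wt% SiO2 ÷ 60.083 g/mol = 0.78109 mol, giving 0.78109 Si and 1.56218 O.
Oxygen sums to 2.88111; scaling by 8/2.88111 = 2.77671 puts the formula on 8 O.
Ca: 0.30333 × 2.77671 = 0.842 atoms per formula unit.

0.842 Ca apfu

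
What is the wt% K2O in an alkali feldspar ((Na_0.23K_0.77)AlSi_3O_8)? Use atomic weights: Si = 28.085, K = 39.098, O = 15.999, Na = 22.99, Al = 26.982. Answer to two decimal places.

Molar mass of (Na_0.23K_0.77)AlSi_3O_8 = 0.23×22.99 + 0.77×39.098 + 1×26.982 + 3×28.085 + 8×15.999 = 274.622 g/mol.
Each formula unit contains 0.77 K, equivalent to 0.77/2 = 0.3850 mol K2O.
M(K2O) = 2×39.098 + 1×15.999 = 94.195 g/mol.
Mass of K2O per formula unit = 0.3850 × 94.195 = 36.265 g.
K2O wt% = 36.265 / 274.622 × 100 = 13.21%.

13.21 wt%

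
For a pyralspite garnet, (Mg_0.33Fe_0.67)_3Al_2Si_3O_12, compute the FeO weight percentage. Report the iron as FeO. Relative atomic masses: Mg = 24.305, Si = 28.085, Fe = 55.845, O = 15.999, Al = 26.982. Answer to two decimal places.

M((Mg_0.33Fe_0.67)_3Al_2Si_3O_12) = 466.517 g/mol; M(FeO) = 71.844 g/mol.
Moles FeO per formula unit = 2.01 Fe ÷ 1 = 2.0100.
FeO fraction = (2.0100 × 71.844) / 466.517 = 144.406/466.517 = 0.3095.

30.95 wt%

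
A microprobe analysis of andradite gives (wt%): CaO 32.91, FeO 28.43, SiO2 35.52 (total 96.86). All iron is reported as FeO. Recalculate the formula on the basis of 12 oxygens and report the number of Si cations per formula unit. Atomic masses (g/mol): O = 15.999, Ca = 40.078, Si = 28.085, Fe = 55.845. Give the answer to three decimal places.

32.91 wt% CaO ÷ 56.077 g/mol = 0.58687 mol, giving 0.58687 Ca and 0.58687 O.
28.43 wt% FeO ÷ 71.844 g/mol = 0.39572 mol, giving 0.39572 Fe and 0.39572 O.
35.52 wt% SiO2 ÷ 60.083 g/mol = 0.59118 mol, giving 0.59118 Si and 1.18236 O.
Oxygen sums to 2.16495; scaling by 12/2.16495 = 5.54285 puts the formula on 12 O.
Si: 0.59118 × 5.54285 = 3.277 atoms per formula unit.

3.277 Si apfu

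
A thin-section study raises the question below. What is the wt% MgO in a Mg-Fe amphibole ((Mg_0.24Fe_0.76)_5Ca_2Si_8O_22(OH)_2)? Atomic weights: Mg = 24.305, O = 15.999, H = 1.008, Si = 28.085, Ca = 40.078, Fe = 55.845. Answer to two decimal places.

5.19 wt%

M((Mg_0.24Fe_0.76)_5Ca_2Si_8O_22(OH)_2) = 932.205 g/mol; M(MgO) = 40.304 g/mol.
Moles MgO per formula unit = 1.20 Mg ÷ 1 = 1.2000.
MgO fraction = (1.2000 × 40.304) / 932.205 = 48.365/932.205 = 0.0519.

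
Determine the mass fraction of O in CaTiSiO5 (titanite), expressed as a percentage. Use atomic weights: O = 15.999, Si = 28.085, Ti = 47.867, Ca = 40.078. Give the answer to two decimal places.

40.81 wt%

Molar mass of CaTiSiO5: 1×40.078 + 1×47.867 + 1×28.085 + 5×15.999 = 196.025 g/mol.
Mass of O per formula unit: 5 × 15.999 = 79.995 g.
Weight fraction O = 79.995 / 196.025 = 0.4081.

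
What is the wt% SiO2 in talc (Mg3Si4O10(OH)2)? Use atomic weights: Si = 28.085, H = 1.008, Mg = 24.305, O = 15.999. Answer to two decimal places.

63.37 wt%

M(Mg3Si4O10(OH)2) = 379.259 g/mol; M(SiO2) = 60.083 g/mol.
Moles SiO2 per formula unit = 4 Si ÷ 1 = 4.0000.
SiO2 fraction = (4.0000 × 60.083) / 379.259 = 240.332/379.259 = 0.6337.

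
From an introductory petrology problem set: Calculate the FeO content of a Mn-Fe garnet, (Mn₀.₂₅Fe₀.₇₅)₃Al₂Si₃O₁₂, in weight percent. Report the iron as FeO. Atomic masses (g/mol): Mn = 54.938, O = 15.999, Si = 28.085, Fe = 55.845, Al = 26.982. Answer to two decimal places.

32.52 wt%

Molar mass of (Mn₀.₂₅Fe₀.₇₅)₃Al₂Si₃O₁₂ = 0.75·54.938 + 2.25·55.845 + 2·26.982 + 3·28.085 + 12·15.999 = 497.062 g/mol.
Each formula unit contains 2.25 Fe, equivalent to 2.25/1 = 2.2500 mol FeO.
M(FeO) = 1×55.845 + 1×15.999 = 71.844 g/mol.
Mass of FeO per formula unit = 2.2500 × 71.844 = 161.649 g.
FeO wt% = 161.649 / 497.062 × 100 = 32.52%.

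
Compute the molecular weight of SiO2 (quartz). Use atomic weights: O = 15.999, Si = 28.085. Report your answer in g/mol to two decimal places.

M = 1*28.085 + 2*15.999

60.08 g/mol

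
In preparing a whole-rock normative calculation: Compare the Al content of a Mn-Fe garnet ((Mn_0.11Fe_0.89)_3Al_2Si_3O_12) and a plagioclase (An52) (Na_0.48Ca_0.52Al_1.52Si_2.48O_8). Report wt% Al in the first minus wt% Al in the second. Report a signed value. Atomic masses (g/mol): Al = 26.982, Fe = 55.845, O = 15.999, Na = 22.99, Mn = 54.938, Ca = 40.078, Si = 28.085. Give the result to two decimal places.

-4.31 percentage points

First mineral: 53.964 g Al in 497.443 g formula = 10.85 wt% Al.
Second mineral: 41.013 g Al in 270.531 g formula = 15.16 wt% Al.
10.85% − 15.16% gives a difference of -4.31 percentage points.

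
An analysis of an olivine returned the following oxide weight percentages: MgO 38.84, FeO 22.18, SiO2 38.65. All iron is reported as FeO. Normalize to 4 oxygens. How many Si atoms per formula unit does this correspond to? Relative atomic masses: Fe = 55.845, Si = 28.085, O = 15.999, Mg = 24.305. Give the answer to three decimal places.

1.006 Si apfu

38.84 wt% MgO ÷ 40.304 g/mol = 0.96368 mol, giving 0.96368 Mg and 0.96368 O.
22.18 wt% FeO ÷ 71.844 g/mol = 0.30872 mol, giving 0.30872 Fe and 0.30872 O.
38.65 wt% SiO2 ÷ 60.083 g/mol = 0.64328 mol, giving 0.64328 Si and 1.28656 O.
Oxygen sums to 2.55896; scaling by 4/2.55896 = 1.56314 puts the formula on 4 O.
Si: 0.64328 × 1.56314 = 1.006 atoms per formula unit.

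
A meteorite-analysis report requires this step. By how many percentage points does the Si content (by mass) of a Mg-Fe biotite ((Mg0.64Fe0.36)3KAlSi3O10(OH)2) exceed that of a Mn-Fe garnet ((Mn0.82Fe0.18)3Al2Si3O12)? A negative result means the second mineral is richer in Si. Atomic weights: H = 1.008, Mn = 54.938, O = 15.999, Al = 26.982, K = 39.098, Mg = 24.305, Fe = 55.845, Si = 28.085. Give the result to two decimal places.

1.67 percentage points

Si in (Mg0.64Fe0.36)3KAlSi3O10(OH)2: molar mass 451.317 g/mol; 3×28.085 = 84.255 g → 18.67 wt%.
Si in (Mn0.82Fe0.18)3Al2Si3O12: molar mass 495.511 g/mol; 3×28.085 = 84.255 g → 17.00 wt%.
Difference = 18.67 − 17.00 = 1.67 percentage points.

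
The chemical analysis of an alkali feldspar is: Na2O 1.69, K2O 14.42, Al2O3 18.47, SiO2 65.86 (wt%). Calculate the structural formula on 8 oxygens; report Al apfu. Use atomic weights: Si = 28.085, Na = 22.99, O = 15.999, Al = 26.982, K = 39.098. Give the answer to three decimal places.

1.69 wt% Na2O ÷ 61.979 g/mol = 0.02727 mol, giving 0.05454 Na and 0.02727 O.
14.42 wt% K2O ÷ 94.195 g/mol = 0.15309 mol, giving 0.30618 K and 0.15309 O.
18.47 wt% Al2O3 ÷ 101.961 g/mol = 0.18115 mol, giving 0.36230 Al and 0.54345 O.
65.86 wt% SiO2 ÷ 60.083 g/mol = 1.09615 mol, giving 1.09615 Si and 2.19230 O.
Oxygen sums to 2.91611; scaling by 8/2.91611 = 2.74338 puts the formula on 8 O.
Al: 0.36230 × 2.74338 = 0.994 atoms per formula unit.

0.994 Al apfu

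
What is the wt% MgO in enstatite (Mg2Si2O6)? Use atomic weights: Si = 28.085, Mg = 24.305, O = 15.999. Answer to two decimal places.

40.15 wt%

Molar mass of Mg2Si2O6 = 2*24.305 + 2*28.085 + 6*15.999 = 200.774 g/mol.
Each formula unit contains 2 Mg, equivalent to 2/1 = 2.0000 mol MgO.
M(MgO) = 1×24.305 + 1×15.999 = 40.304 g/mol.
Mass of MgO per formula unit = 2.0000 × 40.304 = 80.608 g.
MgO wt% = 80.608 / 200.774 × 100 = 40.15%.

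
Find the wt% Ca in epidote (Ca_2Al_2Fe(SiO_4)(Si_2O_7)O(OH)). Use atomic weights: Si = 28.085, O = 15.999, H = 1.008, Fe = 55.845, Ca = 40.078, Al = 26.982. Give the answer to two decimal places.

M(Ca_2Al_2Fe(SiO_4)(Si_2O_7)O(OH)) = 483.215 g/mol.
Ca contributes 2 × 40.078 = 80.156 g per mole.
80.156/483.215 = 0.1659 → 16.59%.

16.59 wt%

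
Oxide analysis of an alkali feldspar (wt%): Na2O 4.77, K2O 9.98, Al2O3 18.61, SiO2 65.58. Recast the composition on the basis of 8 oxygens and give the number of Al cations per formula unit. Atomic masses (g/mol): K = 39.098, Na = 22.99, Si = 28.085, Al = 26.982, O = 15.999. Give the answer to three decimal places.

4.77 wt% Na2O ÷ 61.979 g/mol = 0.07696 mol, giving 0.15392 Na and 0.07696 O.
9.98 wt% K2O ÷ 94.195 g/mol = 0.10595 mol, giving 0.21190 K and 0.10595 O.
18.61 wt% Al2O3 ÷ 101.961 g/mol = 0.18252 mol, giving 0.36504 Al and 0.54756 O.
65.58 wt% SiO2 ÷ 60.083 g/mol = 1.09149 mol, giving 1.09149 Si and 2.18298 O.
Oxygen sums to 2.91345; scaling by 8/2.91345 = 2.74589 puts the formula on 8 O.
Al: 0.36504 × 2.74589 = 1.002 atoms per formula unit.

1.002 Al apfu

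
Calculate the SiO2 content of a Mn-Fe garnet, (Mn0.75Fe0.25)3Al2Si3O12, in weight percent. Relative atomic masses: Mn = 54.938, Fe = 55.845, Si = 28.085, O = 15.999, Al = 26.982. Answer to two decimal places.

36.36 wt%

M((Mn0.75Fe0.25)3Al2Si3O12) = 495.701 g/mol; M(SiO2) = 60.083 g/mol.
Moles SiO2 per formula unit = 3 Si ÷ 1 = 3.0000.
SiO2 fraction = (3.0000 × 60.083) / 495.701 = 180.249/495.701 = 0.3636.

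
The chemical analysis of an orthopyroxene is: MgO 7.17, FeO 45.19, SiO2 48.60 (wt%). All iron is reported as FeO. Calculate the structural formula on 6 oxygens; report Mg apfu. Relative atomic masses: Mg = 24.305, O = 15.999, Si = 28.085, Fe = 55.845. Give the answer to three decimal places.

MgO: 7.17/40.304 = 0.17790 mol → 0.17790 mol Mg, 0.17790 mol O.
FeO: 45.19/71.844 = 0.62900 mol → 0.62900 mol Fe, 0.62900 mol O.
SiO2: 48.60/60.083 = 0.80888 mol → 0.80888 mol Si, 1.61776 mol O.
Total oxygen = 2.42466 mol. Normalization factor = 6/2.42466 = 2.47457.
Mg per 6 O = 0.17790 × 2.47457 = 0.440.

0.440 Mg apfu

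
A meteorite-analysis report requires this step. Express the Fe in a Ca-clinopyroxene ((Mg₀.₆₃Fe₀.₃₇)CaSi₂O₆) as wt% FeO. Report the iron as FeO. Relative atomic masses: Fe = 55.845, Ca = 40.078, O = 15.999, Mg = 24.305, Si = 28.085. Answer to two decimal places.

11.65 wt%

Molar mass of (Mg₀.₆₃Fe₀.₃₇)CaSi₂O₆ = 0.63*24.305 + 0.37*55.845 + 1*40.078 + 2*28.085 + 6*15.999 = 228.217 g/mol.
Each formula unit contains 0.37 Fe, equivalent to 0.37/1 = 0.3700 mol FeO.
M(FeO) = 1×55.845 + 1×15.999 = 71.844 g/mol.
Mass of FeO per formula unit = 0.3700 × 71.844 = 26.582 g.
FeO wt% = 26.582 / 228.217 × 100 = 11.65%.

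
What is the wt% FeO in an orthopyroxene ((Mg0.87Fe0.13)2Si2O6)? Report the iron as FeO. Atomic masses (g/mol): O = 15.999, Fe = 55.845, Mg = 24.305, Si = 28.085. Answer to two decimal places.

8.94 wt%

Molar mass of (Mg0.87Fe0.13)2Si2O6 = 1.74·24.305 + 0.26·55.845 + 2·28.085 + 6·15.999 = 208.974 g/mol.
Each formula unit contains 0.26 Fe, equivalent to 0.26/1 = 0.2600 mol FeO.
M(FeO) = 1×55.845 + 1×15.999 = 71.844 g/mol.
Mass of FeO per formula unit = 0.2600 × 71.844 = 18.679 g.
FeO wt% = 18.679 / 208.974 × 100 = 8.94%.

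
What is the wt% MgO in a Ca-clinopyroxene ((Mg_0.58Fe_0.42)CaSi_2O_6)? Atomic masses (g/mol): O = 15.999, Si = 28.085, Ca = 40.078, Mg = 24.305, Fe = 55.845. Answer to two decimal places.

M((Mg_0.58Fe_0.42)CaSi_2O_6) = 229.794 g/mol; M(MgO) = 40.304 g/mol.
Moles MgO per formula unit = 0.58 Mg ÷ 1 = 0.5800.
MgO fraction = (0.5800 × 40.304) / 229.794 = 23.376/229.794 = 0.1017.

10.17 wt%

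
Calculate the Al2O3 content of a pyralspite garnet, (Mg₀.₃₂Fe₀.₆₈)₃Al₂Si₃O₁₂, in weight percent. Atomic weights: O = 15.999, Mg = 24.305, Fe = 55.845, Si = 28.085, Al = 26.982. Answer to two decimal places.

21.81 wt%

Molar mass of (Mg₀.₃₂Fe₀.₆₈)₃Al₂Si₃O₁₂ = 0.96*24.305 + 2.04*55.845 + 2*26.982 + 3*28.085 + 12*15.999 = 467.464 g/mol.
Each formula unit contains 2 Al, equivalent to 2/2 = 1.0000 mol Al2O3.
M(Al2O3) = 2×26.982 + 3×15.999 = 101.961 g/mol.
Mass of Al2O3 per formula unit = 1.0000 × 101.961 = 101.961 g.
Al2O3 wt% = 101.961 / 467.464 × 100 = 21.81%.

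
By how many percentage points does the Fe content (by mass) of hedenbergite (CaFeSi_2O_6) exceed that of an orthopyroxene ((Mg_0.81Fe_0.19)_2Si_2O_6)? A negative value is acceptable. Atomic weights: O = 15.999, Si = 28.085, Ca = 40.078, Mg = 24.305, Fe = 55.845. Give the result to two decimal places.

12.54 percentage points

First mineral: 55.845 g Fe in 248.087 g formula = 22.51 wt% Fe.
Second mineral: 21.221 g Fe in 212.759 g formula = 9.97 wt% Fe.
22.51% − 9.97% gives a difference of 12.54 percentage points.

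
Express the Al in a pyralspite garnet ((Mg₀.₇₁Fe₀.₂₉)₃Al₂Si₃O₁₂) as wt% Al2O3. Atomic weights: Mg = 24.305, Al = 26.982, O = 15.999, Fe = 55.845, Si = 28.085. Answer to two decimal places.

Formula mass = 430.562 g/mol.
2 Al → 1.0000 mol Al2O3 per formula unit; M(Al2O3) = 101.961, so Al2O3 mass = 101.961 g.
101.961/430.562 × 100 = 23.68 wt%.

23.68 wt%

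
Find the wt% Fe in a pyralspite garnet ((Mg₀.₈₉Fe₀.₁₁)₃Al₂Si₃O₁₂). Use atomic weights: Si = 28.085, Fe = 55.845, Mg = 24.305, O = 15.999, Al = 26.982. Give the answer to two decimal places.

Molar mass of (Mg₀.₈₉Fe₀.₁₁)₃Al₂Si₃O₁₂: 2.67*24.305 + 0.33*55.845 + 2*26.982 + 3*28.085 + 12*15.999 = 413.530 g/mol.
Mass of Fe per formula unit: 0.33 × 55.845 = 18.429 g.
Weight fraction Fe = 18.429 / 413.530 = 0.0446.

4.46 mass %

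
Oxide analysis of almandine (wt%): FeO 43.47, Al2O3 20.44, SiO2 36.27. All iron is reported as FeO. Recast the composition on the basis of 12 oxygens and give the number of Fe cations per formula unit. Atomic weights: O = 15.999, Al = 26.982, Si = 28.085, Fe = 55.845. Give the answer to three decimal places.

FeO (M=71.844): mol = 0.60506; Fe = 0.60506, O = 0.60506.
Al2O3 (M=101.961): mol = 0.20047; Al = 0.40094, O = 0.60141.
SiO2 (M=60.083): mol = 0.60366; Si = 0.60366, O = 1.20732.
ΣO = 2.41379; factor = 12/ΣO = 4.97143.
Fe apfu = 0.60506 × 4.97143 = 3.008.

3.008 Fe apfu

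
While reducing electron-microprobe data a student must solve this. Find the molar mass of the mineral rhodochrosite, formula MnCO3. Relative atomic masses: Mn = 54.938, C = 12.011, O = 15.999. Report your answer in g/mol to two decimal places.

M = 1(54.938) + 1(12.011) + 3(15.999)

114.95 g/mol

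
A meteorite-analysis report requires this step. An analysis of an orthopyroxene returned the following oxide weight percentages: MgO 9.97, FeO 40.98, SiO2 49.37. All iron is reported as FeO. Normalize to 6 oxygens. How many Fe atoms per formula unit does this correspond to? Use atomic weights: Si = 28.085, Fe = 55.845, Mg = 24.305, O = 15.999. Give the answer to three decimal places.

1.391 Fe apfu

MgO: 9.97/40.304 = 0.24737 mol → 0.24737 mol Mg, 0.24737 mol O.
FeO: 40.98/71.844 = 0.57040 mol → 0.57040 mol Fe, 0.57040 mol O.
SiO2: 49.37/60.083 = 0.82170 mol → 0.82170 mol Si, 1.64340 mol O.
Total oxygen = 2.46117 mol. Normalization factor = 6/2.46117 = 2.43786.
Fe per 6 O = 0.57040 × 2.43786 = 1.391.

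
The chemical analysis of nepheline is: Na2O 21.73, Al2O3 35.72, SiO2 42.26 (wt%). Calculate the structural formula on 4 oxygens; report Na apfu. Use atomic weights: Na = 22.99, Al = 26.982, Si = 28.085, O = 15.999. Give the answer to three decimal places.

Na2O (M=61.979): mol = 0.35060; Na = 0.70120, O = 0.35060.
Al2O3 (M=101.961): mol = 0.35033; Al = 0.70066, O = 1.05099.
SiO2 (M=60.083): mol = 0.70336; Si = 0.70336, O = 1.40672.
ΣO = 2.80831; factor = 4/ΣO = 1.42434.
Na apfu = 0.70120 × 1.42434 = 0.999.

0.999 Na apfu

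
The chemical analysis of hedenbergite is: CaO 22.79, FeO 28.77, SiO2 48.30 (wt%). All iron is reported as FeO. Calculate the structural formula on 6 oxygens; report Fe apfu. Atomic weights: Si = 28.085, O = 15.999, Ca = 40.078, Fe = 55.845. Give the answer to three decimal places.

0.995 Fe apfu

CaO (M=56.077): mol = 0.40641; Ca = 0.40641, O = 0.40641.
FeO (M=71.844): mol = 0.40045; Fe = 0.40045, O = 0.40045.
SiO2 (M=60.083): mol = 0.80389; Si = 0.80389, O = 1.60778.
ΣO = 2.41464; factor = 6/ΣO = 2.48484.
Fe apfu = 0.40045 × 2.48484 = 0.995.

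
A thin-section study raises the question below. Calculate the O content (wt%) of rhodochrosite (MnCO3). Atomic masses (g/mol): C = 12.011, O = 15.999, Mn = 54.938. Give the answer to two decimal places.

M(MnCO3) = 114.946 g/mol.
O contributes 3 × 15.999 = 47.997 g per mole.
47.997/114.946 = 0.4176 → 41.76%.

41.76 wt%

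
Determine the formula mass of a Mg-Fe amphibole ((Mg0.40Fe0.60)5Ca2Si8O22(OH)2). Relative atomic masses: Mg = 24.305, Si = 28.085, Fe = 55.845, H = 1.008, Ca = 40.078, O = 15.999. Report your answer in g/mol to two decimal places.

906.97 g/mol

M = 2(24.305) + 3(55.845) + 2(40.078) + 8(28.085) + 24(15.999) + 2(1.008)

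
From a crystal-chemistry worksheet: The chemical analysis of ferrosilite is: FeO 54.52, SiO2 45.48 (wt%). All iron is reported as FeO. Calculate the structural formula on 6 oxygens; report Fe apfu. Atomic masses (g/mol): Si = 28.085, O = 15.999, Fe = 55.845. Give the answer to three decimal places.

FeO (M=71.844): mol = 0.75887; Fe = 0.75887, O = 0.75887.
SiO2 (M=60.083): mol = 0.75695; Si = 0.75695, O = 1.51390.
ΣO = 2.27277; factor = 6/ΣO = 2.63995.
Fe apfu = 0.75887 × 2.63995 = 2.003.

2.003 Fe apfu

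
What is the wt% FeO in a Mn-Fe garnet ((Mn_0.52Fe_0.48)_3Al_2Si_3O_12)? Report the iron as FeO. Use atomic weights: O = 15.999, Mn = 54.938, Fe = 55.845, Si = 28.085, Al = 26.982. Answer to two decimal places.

20.84 wt%

M((Mn_0.52Fe_0.48)_3Al_2Si_3O_12) = 496.327 g/mol; M(FeO) = 71.844 g/mol.
Moles FeO per formula unit = 1.44 Fe ÷ 1 = 1.4400.
FeO fraction = (1.4400 × 71.844) / 496.327 = 103.455/496.327 = 0.2084.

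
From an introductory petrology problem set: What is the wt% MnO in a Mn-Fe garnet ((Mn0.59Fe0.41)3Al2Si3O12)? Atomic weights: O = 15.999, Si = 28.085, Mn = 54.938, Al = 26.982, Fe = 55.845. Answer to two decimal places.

Formula mass = 496.137 g/mol.
1.77 Mn → 1.7700 mol MnO per formula unit; M(MnO) = 70.937, so MnO mass = 125.558 g.
125.558/496.137 × 100 = 25.31 wt%.

25.31 wt%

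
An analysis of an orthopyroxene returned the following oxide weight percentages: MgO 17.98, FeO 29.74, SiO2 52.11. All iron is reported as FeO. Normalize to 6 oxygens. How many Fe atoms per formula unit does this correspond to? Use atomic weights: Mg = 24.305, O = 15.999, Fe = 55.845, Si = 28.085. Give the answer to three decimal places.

MgO: 17.98/40.304 = 0.44611 mol → 0.44611 mol Mg, 0.44611 mol O.
FeO: 29.74/71.844 = 0.41395 mol → 0.41395 mol Fe, 0.41395 mol O.
SiO2: 52.11/60.083 = 0.86730 mol → 0.86730 mol Si, 1.73460 mol O.
Total oxygen = 2.59466 mol. Normalization factor = 6/2.59466 = 2.31244.
Fe per 6 O = 0.41395 × 2.31244 = 0.957.

0.957 Fe apfu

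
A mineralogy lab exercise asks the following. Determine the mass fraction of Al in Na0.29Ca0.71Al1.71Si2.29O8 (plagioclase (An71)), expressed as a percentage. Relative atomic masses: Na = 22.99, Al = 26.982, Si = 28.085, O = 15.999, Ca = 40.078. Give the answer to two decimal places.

16.87 weight percent

Molar mass of Na0.29Ca0.71Al1.71Si2.29O8: 0.29·22.99 + 0.71·40.078 + 1.71·26.982 + 2.29·28.085 + 8·15.999 = 273.568 g/mol.
Mass of Al per formula unit: 1.71 × 26.982 = 46.139 g.
Weight fraction Al = 46.139 / 273.568 = 0.1687.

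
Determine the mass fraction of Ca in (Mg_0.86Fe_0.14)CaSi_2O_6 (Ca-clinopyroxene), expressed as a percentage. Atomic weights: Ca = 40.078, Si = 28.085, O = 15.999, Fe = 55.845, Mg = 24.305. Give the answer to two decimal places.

18.14 wt%

M((Mg_0.86Fe_0.14)CaSi_2O_6) = 220.963 g/mol.
Ca contributes 1 × 40.078 = 40.078 g per mole.
40.078/220.963 = 0.1814 → 18.14%.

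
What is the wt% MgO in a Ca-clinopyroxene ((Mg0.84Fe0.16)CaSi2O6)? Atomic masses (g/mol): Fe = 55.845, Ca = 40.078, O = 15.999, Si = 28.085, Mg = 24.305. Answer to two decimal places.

15.28 wt%

M((Mg0.84Fe0.16)CaSi2O6) = 221.593 g/mol; M(MgO) = 40.304 g/mol.
Moles MgO per formula unit = 0.84 Mg ÷ 1 = 0.8400.
MgO fraction = (0.8400 × 40.304) / 221.593 = 33.855/221.593 = 0.1528.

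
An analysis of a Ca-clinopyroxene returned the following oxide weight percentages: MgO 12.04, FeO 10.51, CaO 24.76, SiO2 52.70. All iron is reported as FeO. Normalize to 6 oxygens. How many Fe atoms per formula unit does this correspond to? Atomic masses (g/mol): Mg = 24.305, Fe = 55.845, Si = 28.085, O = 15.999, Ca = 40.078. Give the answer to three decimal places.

0.332 Fe apfu

MgO (M=40.304): mol = 0.29873; Mg = 0.29873, O = 0.29873.
FeO (M=71.844): mol = 0.14629; Fe = 0.14629, O = 0.14629.
CaO (M=56.077): mol = 0.44154; Ca = 0.44154, O = 0.44154.
SiO2 (M=60.083): mol = 0.87712; Si = 0.87712, O = 1.75424.
ΣO = 2.64080; factor = 6/ΣO = 2.27204.
Fe apfu = 0.14629 × 2.27204 = 0.332.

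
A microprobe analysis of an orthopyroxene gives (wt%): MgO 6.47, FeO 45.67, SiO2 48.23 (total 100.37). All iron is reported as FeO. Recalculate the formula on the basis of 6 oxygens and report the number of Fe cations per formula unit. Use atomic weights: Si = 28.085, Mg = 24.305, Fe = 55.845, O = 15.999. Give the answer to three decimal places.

MgO (M=40.304): mol = 0.16053; Mg = 0.16053, O = 0.16053.
FeO (M=71.844): mol = 0.63568; Fe = 0.63568, O = 0.63568.
SiO2 (M=60.083): mol = 0.80272; Si = 0.80272, O = 1.60544.
ΣO = 2.40165; factor = 6/ΣO = 2.49828.
Fe apfu = 0.63568 × 2.49828 = 1.588.

1.588 Fe apfu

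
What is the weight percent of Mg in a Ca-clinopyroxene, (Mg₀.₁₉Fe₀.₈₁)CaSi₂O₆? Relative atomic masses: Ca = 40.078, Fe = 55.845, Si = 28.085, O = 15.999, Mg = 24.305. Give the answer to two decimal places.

M((Mg₀.₁₉Fe₀.₈₁)CaSi₂O₆) = 242.094 g/mol.
Mg contributes 0.19 × 24.305 = 4.618 g per mole.
4.618/242.094 = 0.0191 → 1.91%.

1.91 wt%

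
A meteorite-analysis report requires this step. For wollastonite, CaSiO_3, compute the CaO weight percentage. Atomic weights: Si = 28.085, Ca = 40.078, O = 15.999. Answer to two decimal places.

48.28 wt%

Formula mass = 116.160 g/mol.
1 Ca → 1.0000 mol CaO per formula unit; M(CaO) = 56.077, so CaO mass = 56.077 g.
56.077/116.160 × 100 = 48.28 wt%.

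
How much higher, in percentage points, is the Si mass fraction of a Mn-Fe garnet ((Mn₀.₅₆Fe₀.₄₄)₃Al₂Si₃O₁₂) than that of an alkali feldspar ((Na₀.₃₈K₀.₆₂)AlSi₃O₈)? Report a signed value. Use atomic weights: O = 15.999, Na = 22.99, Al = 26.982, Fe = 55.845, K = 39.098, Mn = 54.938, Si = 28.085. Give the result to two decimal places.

M((Mn₀.₅₆Fe₀.₄₄)₃Al₂Si₃O₁₂) = 496.218 g/mol, so wt% Si = 84.255/496.218 × 100 = 16.98%.
M((Na₀.₃₈K₀.₆₂)AlSi₃O₈) = 272.206 g/mol, so wt% Si = 84.255/272.206 × 100 = 30.95%.
16.98 − 30.95 = -13.97 pp.

-13.97 percentage points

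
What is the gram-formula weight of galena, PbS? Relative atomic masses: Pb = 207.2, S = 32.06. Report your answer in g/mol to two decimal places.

Pb: 1 × 207.2 = 207.2000
S: 1 × 32.06 = 32.0600
Summing the contributions gives the formula mass.

239.26 g/mol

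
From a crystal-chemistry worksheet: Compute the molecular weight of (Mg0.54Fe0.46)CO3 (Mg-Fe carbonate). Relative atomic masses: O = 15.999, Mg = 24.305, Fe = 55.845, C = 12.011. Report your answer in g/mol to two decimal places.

M = 0.54*24.305 + 0.46*55.845 + 1*12.011 + 3*15.999

98.82 g/mol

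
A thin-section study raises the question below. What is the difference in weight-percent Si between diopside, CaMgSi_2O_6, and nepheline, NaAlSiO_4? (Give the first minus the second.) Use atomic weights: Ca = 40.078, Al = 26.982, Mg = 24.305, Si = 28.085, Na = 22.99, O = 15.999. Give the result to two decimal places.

Si in CaMgSi_2O_6: molar mass 216.547 g/mol; 2×28.085 = 56.170 g → 25.94 wt%.
Si in NaAlSiO_4: molar mass 142.053 g/mol; 1×28.085 = 28.085 g → 19.77 wt%.
Difference = 25.94 − 19.77 = 6.17 percentage points.

6.17 percentage points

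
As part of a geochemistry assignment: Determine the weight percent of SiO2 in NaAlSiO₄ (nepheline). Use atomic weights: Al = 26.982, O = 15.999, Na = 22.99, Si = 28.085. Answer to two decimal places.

M(NaAlSiO₄) = 142.053 g/mol; M(SiO2) = 60.083 g/mol.
Moles SiO2 per formula unit = 1 Si ÷ 1 = 1.0000.
SiO2 fraction = (1.0000 × 60.083) / 142.053 = 60.083/142.053 = 0.4230.

42.30 wt%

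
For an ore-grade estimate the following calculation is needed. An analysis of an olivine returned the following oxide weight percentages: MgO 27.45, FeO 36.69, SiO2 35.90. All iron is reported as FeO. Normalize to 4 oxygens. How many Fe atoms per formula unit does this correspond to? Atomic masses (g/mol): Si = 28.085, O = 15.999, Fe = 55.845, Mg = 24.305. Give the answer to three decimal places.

0.856 Fe apfu

MgO: 27.45/40.304 = 0.68107 mol → 0.68107 mol Mg, 0.68107 mol O.
FeO: 36.69/71.844 = 0.51069 mol → 0.51069 mol Fe, 0.51069 mol O.
SiO2: 35.90/60.083 = 0.59751 mol → 0.59751 mol Si, 1.19502 mol O.
Total oxygen = 2.38678 mol. Normalization factor = 4/2.38678 = 1.67590.
Fe per 4 O = 0.51069 × 1.67590 = 0.856.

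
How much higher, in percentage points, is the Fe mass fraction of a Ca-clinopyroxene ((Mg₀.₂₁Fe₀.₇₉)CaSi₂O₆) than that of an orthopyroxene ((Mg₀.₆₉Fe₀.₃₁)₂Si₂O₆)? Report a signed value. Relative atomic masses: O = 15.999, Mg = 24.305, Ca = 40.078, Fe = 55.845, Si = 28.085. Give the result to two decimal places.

2.56 percentage points

Fe in (Mg₀.₂₁Fe₀.₇₉)CaSi₂O₆: molar mass 241.464 g/mol; 0.79×55.845 = 44.118 g → 18.27 wt%.
Fe in (Mg₀.₆₉Fe₀.₃₁)₂Si₂O₆: molar mass 220.329 g/mol; 0.62×55.845 = 34.624 g → 15.71 wt%.
Difference = 18.27 − 15.71 = 2.56 percentage points.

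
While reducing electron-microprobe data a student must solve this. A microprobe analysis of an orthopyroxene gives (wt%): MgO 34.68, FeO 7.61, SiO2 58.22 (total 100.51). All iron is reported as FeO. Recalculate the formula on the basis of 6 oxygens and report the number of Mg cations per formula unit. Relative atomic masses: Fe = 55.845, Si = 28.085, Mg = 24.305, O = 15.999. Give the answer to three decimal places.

34.68 wt% MgO ÷ 40.304 g/mol = 0.86046 mol, giving 0.86046 Mg and 0.86046 O.
7.61 wt% FeO ÷ 71.844 g/mol = 0.10592 mol, giving 0.10592 Fe and 0.10592 O.
58.22 wt% SiO2 ÷ 60.083 g/mol = 0.96899 mol, giving 0.96899 Si and 1.93798 O.
Oxygen sums to 2.90436; scaling by 6/2.90436 = 2.06586 puts the formula on 6 O.
Mg: 0.86046 × 2.06586 = 1.778 atoms per formula unit.

1.778 Mg apfu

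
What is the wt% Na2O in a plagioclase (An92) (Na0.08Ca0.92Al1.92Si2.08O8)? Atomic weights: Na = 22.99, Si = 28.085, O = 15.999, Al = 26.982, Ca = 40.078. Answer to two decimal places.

0.90 wt%

M(Na0.08Ca0.92Al1.92Si2.08O8) = 276.925 g/mol; M(Na2O) = 61.979 g/mol.
Moles Na2O per formula unit = 0.08 Na ÷ 2 = 0.0400.
Na2O fraction = (0.0400 × 61.979) / 276.925 = 2.479/276.925 = 0.0090.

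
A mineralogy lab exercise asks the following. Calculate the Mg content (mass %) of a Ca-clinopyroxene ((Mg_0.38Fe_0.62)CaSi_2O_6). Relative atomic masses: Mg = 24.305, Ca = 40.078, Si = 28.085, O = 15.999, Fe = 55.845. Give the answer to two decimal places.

Formula mass = 0.38×24.305 + 0.62×55.845 + 1×40.078 + 2×28.085 + 6×15.999 = 236.102 g/mol, of which 9.236 g is Mg.
So Mg makes up 9.236/236.102 = 0.0391 of the mass, i.e. 3.91%.

3.91 mass %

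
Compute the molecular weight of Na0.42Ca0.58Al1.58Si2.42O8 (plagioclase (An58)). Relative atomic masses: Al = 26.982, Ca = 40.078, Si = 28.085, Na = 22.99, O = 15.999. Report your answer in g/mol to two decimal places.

M = 0.42(22.99) + 0.58(40.078) + 1.58(26.982) + 2.42(28.085) + 8(15.999)

271.49 g/mol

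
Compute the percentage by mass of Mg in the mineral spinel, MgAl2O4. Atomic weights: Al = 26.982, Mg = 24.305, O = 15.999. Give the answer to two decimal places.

Formula mass = 1*24.305 + 2*26.982 + 4*15.999 = 142.265 g/mol, of which 24.305 g is Mg.
So Mg makes up 24.305/142.265 = 0.1708 of the mass, i.e. 17.08%.

17.08 wt%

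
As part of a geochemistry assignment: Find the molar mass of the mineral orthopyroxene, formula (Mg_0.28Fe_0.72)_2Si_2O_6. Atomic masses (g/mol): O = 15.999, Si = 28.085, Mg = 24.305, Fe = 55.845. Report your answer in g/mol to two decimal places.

246.19 g/mol

Mg: 0.56 × 24.305 = 13.6108
Fe: 1.44 × 55.845 = 80.4168
Si: 2 × 28.085 = 56.1700
O: 6 × 15.999 = 95.9940
Summing the contributions gives the formula mass.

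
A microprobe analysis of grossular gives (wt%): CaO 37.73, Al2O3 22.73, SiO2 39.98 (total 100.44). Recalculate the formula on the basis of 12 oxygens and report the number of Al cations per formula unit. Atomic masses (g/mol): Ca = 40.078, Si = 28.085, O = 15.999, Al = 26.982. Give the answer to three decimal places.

CaO: 37.73/56.077 = 0.67282 mol → 0.67282 mol Ca, 0.67282 mol O.
Al2O3: 22.73/101.961 = 0.22293 mol → 0.44586 mol Al, 0.66879 mol O.
SiO2: 39.98/60.083 = 0.66541 mol → 0.66541 mol Si, 1.33082 mol O.
Total oxygen = 2.67243 mol. Normalization factor = 12/2.67243 = 4.49030.
Al per 12 O = 0.44586 × 4.49030 = 2.002.

2.002 Al apfu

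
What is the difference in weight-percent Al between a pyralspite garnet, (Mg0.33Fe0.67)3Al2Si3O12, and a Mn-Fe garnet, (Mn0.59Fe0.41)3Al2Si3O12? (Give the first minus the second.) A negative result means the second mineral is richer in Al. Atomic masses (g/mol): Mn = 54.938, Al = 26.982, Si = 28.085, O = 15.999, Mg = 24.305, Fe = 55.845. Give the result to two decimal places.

0.69 percentage points

M((Mg0.33Fe0.67)3Al2Si3O12) = 466.517 g/mol, so wt% Al = 53.964/466.517 × 100 = 11.57%.
M((Mn0.59Fe0.41)3Al2Si3O12) = 496.137 g/mol, so wt% Al = 53.964/496.137 × 100 = 10.88%.
11.57 − 10.88 = 0.69 pp.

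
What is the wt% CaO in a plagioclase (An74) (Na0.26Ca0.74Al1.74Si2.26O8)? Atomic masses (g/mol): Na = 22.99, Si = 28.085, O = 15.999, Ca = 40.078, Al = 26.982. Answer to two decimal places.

M(Na0.26Ca0.74Al1.74Si2.26O8) = 274.048 g/mol; M(CaO) = 56.077 g/mol.
Moles CaO per formula unit = 0.74 Ca ÷ 1 = 0.7400.
CaO fraction = (0.7400 × 56.077) / 274.048 = 41.497/274.048 = 0.1514.

15.14 wt%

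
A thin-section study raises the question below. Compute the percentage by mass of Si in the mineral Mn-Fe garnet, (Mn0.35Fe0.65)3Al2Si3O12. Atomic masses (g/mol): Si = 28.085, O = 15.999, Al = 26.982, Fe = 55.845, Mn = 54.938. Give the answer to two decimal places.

M((Mn0.35Fe0.65)3Al2Si3O12) = 496.790 g/mol.
Si contributes 3 × 28.085 = 84.255 g per mole.
84.255/496.790 = 0.1696 → 16.96%.

16.96 mass %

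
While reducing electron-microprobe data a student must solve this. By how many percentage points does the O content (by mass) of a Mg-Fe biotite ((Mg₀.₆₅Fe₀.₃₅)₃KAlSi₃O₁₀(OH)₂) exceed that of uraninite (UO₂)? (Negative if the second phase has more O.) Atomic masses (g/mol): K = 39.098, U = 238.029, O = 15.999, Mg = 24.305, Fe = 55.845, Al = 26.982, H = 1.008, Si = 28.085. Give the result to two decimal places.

30.78 percentage points

O in (Mg₀.₆₅Fe₀.₃₅)₃KAlSi₃O₁₀(OH)₂: molar mass 450.371 g/mol; 12×15.999 = 191.988 g → 42.63 wt%.
O in UO₂: molar mass 270.027 g/mol; 2×15.999 = 31.998 g → 11.85 wt%.
Difference = 42.63 − 11.85 = 30.78 percentage points.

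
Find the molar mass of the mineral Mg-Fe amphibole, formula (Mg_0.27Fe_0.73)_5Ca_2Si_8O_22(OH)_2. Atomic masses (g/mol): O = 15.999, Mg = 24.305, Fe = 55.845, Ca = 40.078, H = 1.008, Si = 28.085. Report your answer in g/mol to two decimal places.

927.47 g/mol

The formula mass is the sum 1.35*24.305 + 3.65*55.845 + 2*40.078 + 8*28.085 + 24*15.999 + 2*1.008.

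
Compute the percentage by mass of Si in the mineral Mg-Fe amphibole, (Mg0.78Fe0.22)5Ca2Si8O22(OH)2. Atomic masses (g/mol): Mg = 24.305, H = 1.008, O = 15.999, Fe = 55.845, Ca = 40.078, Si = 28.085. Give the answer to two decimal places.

26.53 mass %

Molar mass of (Mg0.78Fe0.22)5Ca2Si8O22(OH)2: 3.90×24.305 + 1.10×55.845 + 2×40.078 + 8×28.085 + 24×15.999 + 2×1.008 = 847.047 g/mol.
Mass of Si per formula unit: 8 × 28.085 = 224.680 g.
Weight fraction Si = 224.680 / 847.047 = 0.2653.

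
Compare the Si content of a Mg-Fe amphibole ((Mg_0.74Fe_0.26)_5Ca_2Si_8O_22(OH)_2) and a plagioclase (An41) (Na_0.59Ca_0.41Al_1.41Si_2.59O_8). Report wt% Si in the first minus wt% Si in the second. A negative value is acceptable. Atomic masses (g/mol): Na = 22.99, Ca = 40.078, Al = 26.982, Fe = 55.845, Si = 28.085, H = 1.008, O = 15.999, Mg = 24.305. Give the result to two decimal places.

-0.73 percentage points

M((Mg_0.74Fe_0.26)_5Ca_2Si_8O_22(OH)_2) = 853.355 g/mol, so wt% Si = 224.680/853.355 × 100 = 26.33%.
M(Na_0.59Ca_0.41Al_1.41Si_2.59O_8) = 268.773 g/mol, so wt% Si = 72.740/268.773 × 100 = 27.06%.
26.33 − 27.06 = -0.73 pp.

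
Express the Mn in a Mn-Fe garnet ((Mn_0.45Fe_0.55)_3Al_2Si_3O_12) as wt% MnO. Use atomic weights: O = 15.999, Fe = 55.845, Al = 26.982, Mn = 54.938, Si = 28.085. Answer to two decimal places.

M((Mn_0.45Fe_0.55)_3Al_2Si_3O_12) = 496.518 g/mol; M(MnO) = 70.937 g/mol.
Moles MnO per formula unit = 1.35 Mn ÷ 1 = 1.3500.
MnO fraction = (1.3500 × 70.937) / 496.518 = 95.765/496.518 = 0.1929.

19.29 wt%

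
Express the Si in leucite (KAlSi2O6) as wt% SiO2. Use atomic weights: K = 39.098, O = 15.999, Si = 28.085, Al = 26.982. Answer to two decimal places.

Molar mass of KAlSi2O6 = 1*39.098 + 1*26.982 + 2*28.085 + 6*15.999 = 218.244 g/mol.
Each formula unit contains 2 Si, equivalent to 2/1 = 2.0000 mol SiO2.
M(SiO2) = 1×28.085 + 2×15.999 = 60.083 g/mol.
Mass of SiO2 per formula unit = 2.0000 × 60.083 = 120.166 g.
SiO2 wt% = 120.166 / 218.244 × 100 = 55.06%.

55.06 wt%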